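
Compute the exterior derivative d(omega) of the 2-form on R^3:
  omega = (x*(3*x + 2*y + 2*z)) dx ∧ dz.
d(omega) = (-2*x) dx ∧ dy ∧ dz

For a 2-form omega = sum_{i<j} g_{ij} dx_i ∧ dx_j, the exterior derivative is
  d(omega) = sum_{i<j} d(g_{ij}) ∧ dx_i ∧ dx_j = sum_{i<j, k} (∂g_{ij}/∂x_k) dx_k ∧ dx_i ∧ dx_j.
Expand each term, using dx_k ∧ dx_i ∧ dx_j = sgn(permutation) dx_{(a)} ∧ dx_{(b)} ∧ dx_{(c)} with (a < b < c) sorted:
  d(x*(3*x + 2*y + 2*z)) includes (∂/∂y)(x*(3*x + 2*y + 2*z)) dy = (2*x) dy, which multiplied by dx ∧ dz gives (-2*x) dx ∧ dy ∧ dz
Collecting like 3-forms: d(omega) = (-2*x) dx ∧ dy ∧ dz.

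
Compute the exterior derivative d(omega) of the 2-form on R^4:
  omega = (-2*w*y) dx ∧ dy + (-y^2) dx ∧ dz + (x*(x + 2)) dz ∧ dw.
d(omega) = (-2*y) dx ∧ dy ∧ dw + (2*y) dx ∧ dy ∧ dz + (2*x + 2) dx ∧ dz ∧ dw

For a 2-form omega = sum_{i<j} g_{ij} dx_i ∧ dx_j, the exterior derivative is
  d(omega) = sum_{i<j} d(g_{ij}) ∧ dx_i ∧ dx_j = sum_{i<j, k} (∂g_{ij}/∂x_k) dx_k ∧ dx_i ∧ dx_j.
Expand each term, using dx_k ∧ dx_i ∧ dx_j = sgn(permutation) dx_{(a)} ∧ dx_{(b)} ∧ dx_{(c)} with (a < b < c) sorted:
  d(-2*w*y) includes (∂/∂w)(-2*w*y) dw = (-2*y) dw, which multiplied by dx ∧ dy gives (-2*y) dx ∧ dy ∧ dw
  d(-y^2) includes (∂/∂y)(-y^2) dy = (-2*y) dy, which multiplied by dx ∧ dz gives (2*y) dx ∧ dy ∧ dz
  d(x*(x + 2)) includes (∂/∂x)(x*(x + 2)) dx = (2*x + 2) dx, which multiplied by dz ∧ dw gives (2*x + 2) dx ∧ dz ∧ dw
Collecting like 3-forms: d(omega) = (-2*y) dx ∧ dy ∧ dw + (2*y) dx ∧ dy ∧ dz + (2*x + 2) dx ∧ dz ∧ dw.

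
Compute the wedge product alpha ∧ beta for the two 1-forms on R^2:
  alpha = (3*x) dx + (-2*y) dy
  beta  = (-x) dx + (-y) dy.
alpha ∧ beta = (-5*x*y) dx ∧ dy

Distribute the wedge, using dx_i ∧ dx_j = -dx_j ∧ dx_i and dx_i ∧ dx_i = 0. For each pair (i, j) with i < j, the coefficient of dx_i ∧ dx_j in alpha ∧ beta is (alpha_i * beta_j - alpha_j * beta_i). Collecting: alpha ∧ beta = (-5*x*y) dx ∧ dy.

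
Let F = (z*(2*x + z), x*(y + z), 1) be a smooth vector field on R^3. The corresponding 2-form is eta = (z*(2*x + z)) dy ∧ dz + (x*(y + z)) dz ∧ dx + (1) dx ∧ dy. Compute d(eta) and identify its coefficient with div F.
d(eta) = (x + 2*z) dx ∧ dy ∧ dz; div F = x + 2*z

For a 2-form in R^3 of the form above, applying d gives a 3-form with coefficient ∂P/∂x + ∂Q/∂y + ∂R/∂z:
  ∂P/∂x = 2*z
  ∂Q/∂y = x
  ∂R/∂z = 0
Sum = x + 2*z, which is exactly div F.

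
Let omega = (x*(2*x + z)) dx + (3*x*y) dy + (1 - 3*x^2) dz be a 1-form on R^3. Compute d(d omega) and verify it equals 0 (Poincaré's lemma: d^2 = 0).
d(d omega) = 0

Step 1: d omega = sum_{i<j} (∂f_j/∂x_i - ∂f_i/∂x_j) dx_i ∧ dx_j:
  coeff of dx ∧ dy: 3*y
  coeff of dx ∧ dz: -7*x
  coeff of dy ∧ dz: 0
Step 2: Apply d again to each 2-form coefficient. The only possible 3-form in R^3 is dx ∧ dy ∧ dz, with coefficient
  ∂(coeff of dy∧dz)/∂x - ∂(coeff of dx∧dz)/∂y + ∂(coeff of dx∧dy)/∂z
  = ∂/∂x (0) - ∂/∂y (-7*x) + ∂/∂z (3*y).
Each of these terms simplifies to sums of mixed partials that cancel in pairs. The result is 0 (by equality of mixed partials for smooth functions — Schwarz / Clairaut).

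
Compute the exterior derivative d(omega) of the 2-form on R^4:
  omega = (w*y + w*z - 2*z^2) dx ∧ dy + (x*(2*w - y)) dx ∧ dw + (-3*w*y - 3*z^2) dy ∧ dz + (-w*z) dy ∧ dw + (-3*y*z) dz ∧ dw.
d(omega) = (w - 4*z) dx ∧ dy ∧ dz + (x + y + z) dx ∧ dy ∧ dw + (w - 3*y - 3*z) dy ∧ dz ∧ dw

For a 2-form omega = sum_{i<j} g_{ij} dx_i ∧ dx_j, the exterior derivative is
  d(omega) = sum_{i<j} d(g_{ij}) ∧ dx_i ∧ dx_j = sum_{i<j, k} (∂g_{ij}/∂x_k) dx_k ∧ dx_i ∧ dx_j.
Expand each term, using dx_k ∧ dx_i ∧ dx_j = sgn(permutation) dx_{(a)} ∧ dx_{(b)} ∧ dx_{(c)} with (a < b < c) sorted:
  d(w*y + w*z - 2*z^2) includes (∂/∂z)(w*y + w*z - 2*z^2) dz = (w - 4*z) dz, which multiplied by dx ∧ dy gives (w - 4*z) dx ∧ dy ∧ dz
  d(w*y + w*z - 2*z^2) includes (∂/∂w)(w*y + w*z - 2*z^2) dw = (y + z) dw, which multiplied by dx ∧ dy gives (y + z) dx ∧ dy ∧ dw
  d(x*(2*w - y)) includes (∂/∂y)(x*(2*w - y)) dy = (-x) dy, which multiplied by dx ∧ dw gives (x) dx ∧ dy ∧ dw
  d(-3*w*y - 3*z^2) includes (∂/∂w)(-3*w*y - 3*z^2) dw = (-3*y) dw, which multiplied by dy ∧ dz gives (-3*y) dy ∧ dz ∧ dw
  d(-w*z) includes (∂/∂z)(-w*z) dz = (-w) dz, which multiplied by dy ∧ dw gives (w) dy ∧ dz ∧ dw
  d(-3*y*z) includes (∂/∂y)(-3*y*z) dy = (-3*z) dy, which multiplied by dz ∧ dw gives (-3*z) dy ∧ dz ∧ dw
Collecting like 3-forms: d(omega) = (w - 4*z) dx ∧ dy ∧ dz + (x + y + z) dx ∧ dy ∧ dw + (w - 3*y - 3*z) dy ∧ dz ∧ dw.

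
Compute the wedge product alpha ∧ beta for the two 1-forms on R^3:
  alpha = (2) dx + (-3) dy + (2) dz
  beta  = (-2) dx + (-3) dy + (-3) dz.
alpha ∧ beta = (-12) dx ∧ dy + (-2) dx ∧ dz + (15) dy ∧ dz

Distribute the wedge, using dx_i ∧ dx_j = -dx_j ∧ dx_i and dx_i ∧ dx_i = 0. For each pair (i, j) with i < j, the coefficient of dx_i ∧ dx_j in alpha ∧ beta is (alpha_i * beta_j - alpha_j * beta_i). Collecting: alpha ∧ beta = (-12) dx ∧ dy + (-2) dx ∧ dz + (15) dy ∧ dz.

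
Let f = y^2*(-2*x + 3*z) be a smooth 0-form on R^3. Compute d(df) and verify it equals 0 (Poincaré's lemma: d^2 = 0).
d(df) = 0

Step 1: df = sum_i (∂f/∂x_i) dx_i = (-2*y^2) dx + (2*y*(-2*x + 3*z)) dy + (3*y^2) dz.
Step 2: Apply d again. Using the 1-form formula, the coefficient of dx ∧ dy in d(df) is ∂^2 f/∂x ∂y - ∂^2 f/∂y ∂x = (-4*y) - (-4*y) = 0 (equality of mixed partials for smooth f).
Similarly for dx ∧ dz and dy ∧ dz — all coefficients vanish. So d(df) = 0.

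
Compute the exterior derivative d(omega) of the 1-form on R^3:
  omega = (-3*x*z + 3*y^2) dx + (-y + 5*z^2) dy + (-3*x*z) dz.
d(omega) = (-6*y) dx ∧ dy + (3*x - 3*z) dx ∧ dz + (-10*z) dy ∧ dz

For a 1-form omega = sum_i f_i dx_i, the exterior derivative is
  d(omega) = sum_{i < j} (∂f_j/∂x_i - ∂f_i/∂x_j) dx_i ∧ dx_j.
  coefficient of dx ∧ dy: ∂f_2/∂x - ∂f_1/∂y = ∂(-y + 5*z^2)/∂x - ∂(-3*x*z + 3*y^2)/∂y = -6*y
  coefficient of dx ∧ dz: ∂f_3/∂x - ∂f_1/∂z = ∂(-3*x*z)/∂x - ∂(-3*x*z + 3*y^2)/∂z = 3*x - 3*z
  coefficient of dy ∧ dz: ∂f_3/∂y - ∂f_2/∂z = ∂(-3*x*z)/∂y - ∂(-y + 5*z^2)/∂z = -10*z
Assembling: d(omega) = (-6*y) dx ∧ dy + (3*x - 3*z) dx ∧ dz + (-10*z) dy ∧ dz.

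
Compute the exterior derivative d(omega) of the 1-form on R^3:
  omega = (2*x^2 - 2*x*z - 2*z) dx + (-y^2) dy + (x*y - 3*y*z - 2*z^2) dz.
d(omega) = (2*x + y + 2) dx ∧ dz + (x - 3*z) dy ∧ dz

For a 1-form omega = sum_i f_i dx_i, the exterior derivative is
  d(omega) = sum_{i < j} (∂f_j/∂x_i - ∂f_i/∂x_j) dx_i ∧ dx_j.
  coefficient of dx ∧ dz: ∂f_3/∂x - ∂f_1/∂z = ∂(x*y - 3*y*z - 2*z^2)/∂x - ∂(2*x^2 - 2*x*z - 2*z)/∂z = 2*x + y + 2
  coefficient of dy ∧ dz: ∂f_3/∂y - ∂f_2/∂z = ∂(x*y - 3*y*z - 2*z^2)/∂y - ∂(-y^2)/∂z = x - 3*z
Assembling: d(omega) = (2*x + y + 2) dx ∧ dz + (x - 3*z) dy ∧ dz.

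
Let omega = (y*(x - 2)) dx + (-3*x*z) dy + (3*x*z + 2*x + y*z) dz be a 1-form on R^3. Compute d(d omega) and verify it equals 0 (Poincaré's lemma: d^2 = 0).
d(d omega) = 0

Step 1: d omega = sum_{i<j} (∂f_j/∂x_i - ∂f_i/∂x_j) dx_i ∧ dx_j:
  coeff of dx ∧ dy: -x - 3*z + 2
  coeff of dx ∧ dz: 3*z + 2
  coeff of dy ∧ dz: 3*x + z
Step 2: Apply d again to each 2-form coefficient. The only possible 3-form in R^3 is dx ∧ dy ∧ dz, with coefficient
  ∂(coeff of dy∧dz)/∂x - ∂(coeff of dx∧dz)/∂y + ∂(coeff of dx∧dy)/∂z
  = ∂/∂x (3*x + z) - ∂/∂y (3*z + 2) + ∂/∂z (-x - 3*z + 2).
Each of these terms simplifies to sums of mixed partials that cancel in pairs. The result is 0 (by equality of mixed partials for smooth functions — Schwarz / Clairaut).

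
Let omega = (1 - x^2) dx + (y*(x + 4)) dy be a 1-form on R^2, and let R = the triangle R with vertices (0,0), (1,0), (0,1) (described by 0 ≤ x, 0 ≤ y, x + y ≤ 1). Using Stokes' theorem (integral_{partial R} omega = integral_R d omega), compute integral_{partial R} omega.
integral_(partial R) omega = 1/6

Stokes: integral_partial_R omega = integral_R d omega with d omega = (∂Q/∂x - ∂P/∂y) dx ∧ dy.
  ∂Q/∂x = y
  ∂P/∂y = 0
  integrand = ∂Q/∂x - ∂P/∂y = y.
Integrating over R: integral_0^1 integral_0^{1-x} (y) dy dx = 1/6.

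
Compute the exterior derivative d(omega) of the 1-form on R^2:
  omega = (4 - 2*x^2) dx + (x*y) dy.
d(omega) = (y) dx ∧ dy

For a 1-form omega = sum_i f_i dx_i, the exterior derivative is
  d(omega) = sum_{i < j} (∂f_j/∂x_i - ∂f_i/∂x_j) dx_i ∧ dx_j.
  coefficient of dx ∧ dy: ∂f_2/∂x - ∂f_1/∂y = ∂(x*y)/∂x - ∂(4 - 2*x^2)/∂y = y
Assembling: d(omega) = (y) dx ∧ dy.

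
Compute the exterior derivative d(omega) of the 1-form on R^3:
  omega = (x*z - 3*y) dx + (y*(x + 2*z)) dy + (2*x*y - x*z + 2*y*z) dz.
d(omega) = (y + 3) dx ∧ dy + (-x + 2*y - z) dx ∧ dz + (2*x - 2*y + 2*z) dy ∧ dz

For a 1-form omega = sum_i f_i dx_i, the exterior derivative is
  d(omega) = sum_{i < j} (∂f_j/∂x_i - ∂f_i/∂x_j) dx_i ∧ dx_j.
  coefficient of dx ∧ dy: ∂f_2/∂x - ∂f_1/∂y = ∂(y*(x + 2*z))/∂x - ∂(x*z - 3*y)/∂y = y + 3
  coefficient of dx ∧ dz: ∂f_3/∂x - ∂f_1/∂z = ∂(2*x*y - x*z + 2*y*z)/∂x - ∂(x*z - 3*y)/∂z = -x + 2*y - z
  coefficient of dy ∧ dz: ∂f_3/∂y - ∂f_2/∂z = ∂(2*x*y - x*z + 2*y*z)/∂y - ∂(y*(x + 2*z))/∂z = 2*x - 2*y + 2*z
Assembling: d(omega) = (y + 3) dx ∧ dy + (-x + 2*y - z) dx ∧ dz + (2*x - 2*y + 2*z) dy ∧ dz.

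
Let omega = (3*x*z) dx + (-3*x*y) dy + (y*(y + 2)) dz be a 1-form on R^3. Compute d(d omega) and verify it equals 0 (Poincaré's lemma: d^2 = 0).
d(d omega) = 0

Step 1: d omega = sum_{i<j} (∂f_j/∂x_i - ∂f_i/∂x_j) dx_i ∧ dx_j:
  coeff of dx ∧ dy: -3*y
  coeff of dx ∧ dz: -3*x
  coeff of dy ∧ dz: 2*y + 2
Step 2: Apply d again to each 2-form coefficient. The only possible 3-form in R^3 is dx ∧ dy ∧ dz, with coefficient
  ∂(coeff of dy∧dz)/∂x - ∂(coeff of dx∧dz)/∂y + ∂(coeff of dx∧dy)/∂z
  = ∂/∂x (2*y + 2) - ∂/∂y (-3*x) + ∂/∂z (-3*y).
Each of these terms simplifies to sums of mixed partials that cancel in pairs. The result is 0 (by equality of mixed partials for smooth functions — Schwarz / Clairaut).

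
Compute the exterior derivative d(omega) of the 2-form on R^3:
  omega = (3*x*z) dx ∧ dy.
d(omega) = (3*x) dx ∧ dy ∧ dz

For a 2-form omega = sum_{i<j} g_{ij} dx_i ∧ dx_j, the exterior derivative is
  d(omega) = sum_{i<j} d(g_{ij}) ∧ dx_i ∧ dx_j = sum_{i<j, k} (∂g_{ij}/∂x_k) dx_k ∧ dx_i ∧ dx_j.
Expand each term, using dx_k ∧ dx_i ∧ dx_j = sgn(permutation) dx_{(a)} ∧ dx_{(b)} ∧ dx_{(c)} with (a < b < c) sorted:
  d(3*x*z) includes (∂/∂z)(3*x*z) dz = (3*x) dz, which multiplied by dx ∧ dy gives (3*x) dx ∧ dy ∧ dz
Collecting like 3-forms: d(omega) = (3*x) dx ∧ dy ∧ dz.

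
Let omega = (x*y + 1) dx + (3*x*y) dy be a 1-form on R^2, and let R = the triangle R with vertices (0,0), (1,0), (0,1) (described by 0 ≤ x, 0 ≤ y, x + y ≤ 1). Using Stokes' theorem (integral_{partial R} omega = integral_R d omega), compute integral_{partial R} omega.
integral_(partial R) omega = 1/3

Stokes: integral_partial_R omega = integral_R d omega with d omega = (∂Q/∂x - ∂P/∂y) dx ∧ dy.
  ∂Q/∂x = 3*y
  ∂P/∂y = x
  integrand = ∂Q/∂x - ∂P/∂y = -x + 3*y.
Integrating over R: integral_0^1 integral_0^{1-x} (-x + 3*y) dy dx = 1/3.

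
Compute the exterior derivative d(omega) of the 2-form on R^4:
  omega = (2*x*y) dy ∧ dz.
d(omega) = (2*y) dx ∧ dy ∧ dz

For a 2-form omega = sum_{i<j} g_{ij} dx_i ∧ dx_j, the exterior derivative is
  d(omega) = sum_{i<j} d(g_{ij}) ∧ dx_i ∧ dx_j = sum_{i<j, k} (∂g_{ij}/∂x_k) dx_k ∧ dx_i ∧ dx_j.
Expand each term, using dx_k ∧ dx_i ∧ dx_j = sgn(permutation) dx_{(a)} ∧ dx_{(b)} ∧ dx_{(c)} with (a < b < c) sorted:
  d(2*x*y) includes (∂/∂x)(2*x*y) dx = (2*y) dx, which multiplied by dy ∧ dz gives (2*y) dx ∧ dy ∧ dz
Collecting like 3-forms: d(omega) = (2*y) dx ∧ dy ∧ dz.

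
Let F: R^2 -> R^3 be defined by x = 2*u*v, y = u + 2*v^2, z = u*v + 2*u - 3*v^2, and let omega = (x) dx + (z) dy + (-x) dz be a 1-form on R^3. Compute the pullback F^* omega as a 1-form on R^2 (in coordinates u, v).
F^* omega = (2*u*v^2 - 3*u*v + 2*u - 3*v^2) du + (2*v*(u^2 + 8*u*v + 4*u - 6*v^2)) dv

Using F^*(f dg) = (f ∘ F) d(g ∘ F), substitute each coordinate x_i by F_i(u, v) in f_i, and replace dx_i by d F_i = (∂F_i/∂u) du + (∂F_i/∂v) dv.
  For the x component: f_1(F) = 2*u*v; d F_1 = (2*v) du + (2*u) dv
  For the y component: f_2(F) = u*v + 2*u - 3*v^2; d F_2 = (1) du + (4*v) dv
  For the z component: f_3(F) = -2*u*v; d F_3 = (v + 2) du + (u - 6*v) dv
Combining and collecting du, dv coefficients:
  coeff of du: 2*u*v^2 - 3*u*v + 2*u - 3*v^2
  coeff of dv: 2*v*(u^2 + 8*u*v + 4*u - 6*v^2)
F^* omega = (2*u*v^2 - 3*u*v + 2*u - 3*v^2) du + (2*v*(u^2 + 8*u*v + 4*u - 6*v^2)) dv.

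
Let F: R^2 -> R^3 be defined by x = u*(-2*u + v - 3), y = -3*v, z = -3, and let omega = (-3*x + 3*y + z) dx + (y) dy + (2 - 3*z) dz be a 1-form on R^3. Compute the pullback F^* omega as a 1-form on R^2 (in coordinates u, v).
F^* omega = (-24*u^3 + 18*u^2*v - 54*u^2 - 3*u*v^2 + 54*u*v - 15*u - 9*v^2 + 24*v + 9) du + (6*u^3 - 3*u^2*v + 9*u^2 - 9*u*v - 3*u + 9*v) dv

Using F^*(f dg) = (f ∘ F) d(g ∘ F), substitute each coordinate x_i by F_i(u, v) in f_i, and replace dx_i by d F_i = (∂F_i/∂u) du + (∂F_i/∂v) dv.
  For the x component: f_1(F) = 6*u^2 - 3*u*v + 9*u - 9*v - 3; d F_1 = (-4*u + v - 3) du + (u) dv
  For the y component: f_2(F) = -3*v; d F_2 = (0) du + (-3) dv
  For the z component: f_3(F) = 11; d F_3 = (0) du + (0) dv
Combining and collecting du, dv coefficients:
  coeff of du: -24*u^3 + 18*u^2*v - 54*u^2 - 3*u*v^2 + 54*u*v - 15*u - 9*v^2 + 24*v + 9
  coeff of dv: 6*u^3 - 3*u^2*v + 9*u^2 - 9*u*v - 3*u + 9*v
F^* omega = (-24*u^3 + 18*u^2*v - 54*u^2 - 3*u*v^2 + 54*u*v - 15*u - 9*v^2 + 24*v + 9) du + (6*u^3 - 3*u^2*v + 9*u^2 - 9*u*v - 3*u + 9*v) dv.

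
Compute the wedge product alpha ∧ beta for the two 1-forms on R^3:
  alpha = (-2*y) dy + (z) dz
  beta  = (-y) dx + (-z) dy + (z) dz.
alpha ∧ beta = (-2*y^2) dx ∧ dy + (z*(-2*y + z)) dy ∧ dz + (y*z) dx ∧ dz

Distribute the wedge, using dx_i ∧ dx_j = -dx_j ∧ dx_i and dx_i ∧ dx_i = 0. For each pair (i, j) with i < j, the coefficient of dx_i ∧ dx_j in alpha ∧ beta is (alpha_i * beta_j - alpha_j * beta_i). Collecting: alpha ∧ beta = (-2*y^2) dx ∧ dy + (z*(-2*y + z)) dy ∧ dz + (y*z) dx ∧ dz.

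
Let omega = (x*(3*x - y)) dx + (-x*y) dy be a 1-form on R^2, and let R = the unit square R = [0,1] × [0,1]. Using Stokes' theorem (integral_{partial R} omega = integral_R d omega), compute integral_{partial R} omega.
integral_(partial R) omega = 0

Stokes: integral_partial_R omega = integral_R d omega with d omega = (∂Q/∂x - ∂P/∂y) dx ∧ dy.
  ∂Q/∂x = -y
  ∂P/∂y = -x
  integrand = ∂Q/∂x - ∂P/∂y = x - y.
Integrating over R: integral_0^1 integral_0^1 (x - y) dx dy = 0.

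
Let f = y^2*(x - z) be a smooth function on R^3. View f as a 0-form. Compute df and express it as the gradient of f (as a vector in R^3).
df = (y^2) dx + (2*y*(x - z)) dy + (-y^2) dz; grad f = (y^2, 2*y*(x - z), -y^2)

For a 0-form f, d f = (∂f/∂x) dx + (∂f/∂y) dy + (∂f/∂z) dz. The components of the vector representation are exactly the entries of grad f in Cartesian coordinates:
  ∂f/∂x = y^2
  ∂f/∂y = 2*y*(x - z)
  ∂f/∂z = -y^2.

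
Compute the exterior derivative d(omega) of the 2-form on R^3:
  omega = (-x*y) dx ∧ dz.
d(omega) = (x) dx ∧ dy ∧ dz

For a 2-form omega = sum_{i<j} g_{ij} dx_i ∧ dx_j, the exterior derivative is
  d(omega) = sum_{i<j} d(g_{ij}) ∧ dx_i ∧ dx_j = sum_{i<j, k} (∂g_{ij}/∂x_k) dx_k ∧ dx_i ∧ dx_j.
Expand each term, using dx_k ∧ dx_i ∧ dx_j = sgn(permutation) dx_{(a)} ∧ dx_{(b)} ∧ dx_{(c)} with (a < b < c) sorted:
  d(-x*y) includes (∂/∂y)(-x*y) dy = (-x) dy, which multiplied by dx ∧ dz gives (x) dx ∧ dy ∧ dz
Collecting like 3-forms: d(omega) = (x) dx ∧ dy ∧ dz.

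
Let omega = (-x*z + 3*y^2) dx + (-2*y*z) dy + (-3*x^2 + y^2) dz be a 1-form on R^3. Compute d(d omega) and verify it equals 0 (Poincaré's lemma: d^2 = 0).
d(d omega) = 0

Step 1: d omega = sum_{i<j} (∂f_j/∂x_i - ∂f_i/∂x_j) dx_i ∧ dx_j:
  coeff of dx ∧ dy: -6*y
  coeff of dx ∧ dz: -5*x
  coeff of dy ∧ dz: 4*y
Step 2: Apply d again to each 2-form coefficient. The only possible 3-form in R^3 is dx ∧ dy ∧ dz, with coefficient
  ∂(coeff of dy∧dz)/∂x - ∂(coeff of dx∧dz)/∂y + ∂(coeff of dx∧dy)/∂z
  = ∂/∂x (4*y) - ∂/∂y (-5*x) + ∂/∂z (-6*y).
Each of these terms simplifies to sums of mixed partials that cancel in pairs. The result is 0 (by equality of mixed partials for smooth functions — Schwarz / Clairaut).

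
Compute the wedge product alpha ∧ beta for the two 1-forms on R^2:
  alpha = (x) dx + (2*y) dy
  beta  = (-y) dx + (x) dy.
alpha ∧ beta = (x^2 + 2*y^2) dx ∧ dy

Distribute the wedge, using dx_i ∧ dx_j = -dx_j ∧ dx_i and dx_i ∧ dx_i = 0. For each pair (i, j) with i < j, the coefficient of dx_i ∧ dx_j in alpha ∧ beta is (alpha_i * beta_j - alpha_j * beta_i). Collecting: alpha ∧ beta = (x^2 + 2*y^2) dx ∧ dy.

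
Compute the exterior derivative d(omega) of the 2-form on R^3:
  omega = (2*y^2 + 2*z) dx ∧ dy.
d(omega) = (2) dx ∧ dy ∧ dz

For a 2-form omega = sum_{i<j} g_{ij} dx_i ∧ dx_j, the exterior derivative is
  d(omega) = sum_{i<j} d(g_{ij}) ∧ dx_i ∧ dx_j = sum_{i<j, k} (∂g_{ij}/∂x_k) dx_k ∧ dx_i ∧ dx_j.
Expand each term, using dx_k ∧ dx_i ∧ dx_j = sgn(permutation) dx_{(a)} ∧ dx_{(b)} ∧ dx_{(c)} with (a < b < c) sorted:
  d(2*y^2 + 2*z) includes (∂/∂z)(2*y^2 + 2*z) dz = (2) dz, which multiplied by dx ∧ dy gives (2) dx ∧ dy ∧ dz
Collecting like 3-forms: d(omega) = (2) dx ∧ dy ∧ dz.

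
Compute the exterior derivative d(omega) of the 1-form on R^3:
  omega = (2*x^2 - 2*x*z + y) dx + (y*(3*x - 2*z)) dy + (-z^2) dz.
d(omega) = (3*y - 1) dx ∧ dy + (2*x) dx ∧ dz + (2*y) dy ∧ dz

For a 1-form omega = sum_i f_i dx_i, the exterior derivative is
  d(omega) = sum_{i < j} (∂f_j/∂x_i - ∂f_i/∂x_j) dx_i ∧ dx_j.
  coefficient of dx ∧ dy: ∂f_2/∂x - ∂f_1/∂y = ∂(y*(3*x - 2*z))/∂x - ∂(2*x^2 - 2*x*z + y)/∂y = 3*y - 1
  coefficient of dx ∧ dz: ∂f_3/∂x - ∂f_1/∂z = ∂(-z^2)/∂x - ∂(2*x^2 - 2*x*z + y)/∂z = 2*x
  coefficient of dy ∧ dz: ∂f_3/∂y - ∂f_2/∂z = ∂(-z^2)/∂y - ∂(y*(3*x - 2*z))/∂z = 2*y
Assembling: d(omega) = (3*y - 1) dx ∧ dy + (2*x) dx ∧ dz + (2*y) dy ∧ dz.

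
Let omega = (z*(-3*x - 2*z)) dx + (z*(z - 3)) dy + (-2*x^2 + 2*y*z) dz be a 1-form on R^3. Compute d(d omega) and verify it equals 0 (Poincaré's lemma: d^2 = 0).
d(d omega) = 0

Step 1: d omega = sum_{i<j} (∂f_j/∂x_i - ∂f_i/∂x_j) dx_i ∧ dx_j:
  coeff of dx ∧ dy: 0
  coeff of dx ∧ dz: -x + 4*z
  coeff of dy ∧ dz: 3
Step 2: Apply d again to each 2-form coefficient. The only possible 3-form in R^3 is dx ∧ dy ∧ dz, with coefficient
  ∂(coeff of dy∧dz)/∂x - ∂(coeff of dx∧dz)/∂y + ∂(coeff of dx∧dy)/∂z
  = ∂/∂x (3) - ∂/∂y (-x + 4*z) + ∂/∂z (0).
Each of these terms simplifies to sums of mixed partials that cancel in pairs. The result is 0 (by equality of mixed partials for smooth functions — Schwarz / Clairaut).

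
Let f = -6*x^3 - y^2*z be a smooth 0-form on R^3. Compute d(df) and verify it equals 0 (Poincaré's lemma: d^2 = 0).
d(df) = 0

Step 1: df = sum_i (∂f/∂x_i) dx_i = (-18*x^2) dx + (-2*y*z) dy + (-y^2) dz.
Step 2: Apply d again. Using the 1-form formula, the coefficient of dx ∧ dy in d(df) is ∂^2 f/∂x ∂y - ∂^2 f/∂y ∂x = (0) - (0) = 0 (equality of mixed partials for smooth f).
Similarly for dx ∧ dz and dy ∧ dz — all coefficients vanish. So d(df) = 0.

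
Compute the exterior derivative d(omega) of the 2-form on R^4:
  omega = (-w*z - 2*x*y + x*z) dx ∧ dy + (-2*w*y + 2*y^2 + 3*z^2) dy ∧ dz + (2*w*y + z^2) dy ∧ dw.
d(omega) = (-w + x) dx ∧ dy ∧ dz + (-z) dx ∧ dy ∧ dw + (-2*y - 2*z) dy ∧ dz ∧ dw

For a 2-form omega = sum_{i<j} g_{ij} dx_i ∧ dx_j, the exterior derivative is
  d(omega) = sum_{i<j} d(g_{ij}) ∧ dx_i ∧ dx_j = sum_{i<j, k} (∂g_{ij}/∂x_k) dx_k ∧ dx_i ∧ dx_j.
Expand each term, using dx_k ∧ dx_i ∧ dx_j = sgn(permutation) dx_{(a)} ∧ dx_{(b)} ∧ dx_{(c)} with (a < b < c) sorted:
  d(-w*z - 2*x*y + x*z) includes (∂/∂z)(-w*z - 2*x*y + x*z) dz = (-w + x) dz, which multiplied by dx ∧ dy gives (-w + x) dx ∧ dy ∧ dz
  d(-w*z - 2*x*y + x*z) includes (∂/∂w)(-w*z - 2*x*y + x*z) dw = (-z) dw, which multiplied by dx ∧ dy gives (-z) dx ∧ dy ∧ dw
  d(-2*w*y + 2*y^2 + 3*z^2) includes (∂/∂w)(-2*w*y + 2*y^2 + 3*z^2) dw = (-2*y) dw, which multiplied by dy ∧ dz gives (-2*y) dy ∧ dz ∧ dw
  d(2*w*y + z^2) includes (∂/∂z)(2*w*y + z^2) dz = (2*z) dz, which multiplied by dy ∧ dw gives (-2*z) dy ∧ dz ∧ dw
Collecting like 3-forms: d(omega) = (-w + x) dx ∧ dy ∧ dz + (-z) dx ∧ dy ∧ dw + (-2*y - 2*z) dy ∧ dz ∧ dw.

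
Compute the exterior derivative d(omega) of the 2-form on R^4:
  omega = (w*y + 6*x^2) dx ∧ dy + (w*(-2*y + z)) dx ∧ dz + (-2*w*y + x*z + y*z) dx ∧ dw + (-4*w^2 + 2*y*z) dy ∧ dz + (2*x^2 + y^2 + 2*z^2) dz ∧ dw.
d(omega) = (2*w + y - z) dx ∧ dy ∧ dw + (2*w) dx ∧ dy ∧ dz + (3*x - 3*y + z) dx ∧ dz ∧ dw + (-8*w + 2*y) dy ∧ dz ∧ dw

For a 2-form omega = sum_{i<j} g_{ij} dx_i ∧ dx_j, the exterior derivative is
  d(omega) = sum_{i<j} d(g_{ij}) ∧ dx_i ∧ dx_j = sum_{i<j, k} (∂g_{ij}/∂x_k) dx_k ∧ dx_i ∧ dx_j.
Expand each term, using dx_k ∧ dx_i ∧ dx_j = sgn(permutation) dx_{(a)} ∧ dx_{(b)} ∧ dx_{(c)} with (a < b < c) sorted:
  d(w*y + 6*x^2) includes (∂/∂w)(w*y + 6*x^2) dw = (y) dw, which multiplied by dx ∧ dy gives (y) dx ∧ dy ∧ dw
  d(w*(-2*y + z)) includes (∂/∂y)(w*(-2*y + z)) dy = (-2*w) dy, which multiplied by dx ∧ dz gives (2*w) dx ∧ dy ∧ dz
  d(w*(-2*y + z)) includes (∂/∂w)(w*(-2*y + z)) dw = (-2*y + z) dw, which multiplied by dx ∧ dz gives (-2*y + z) dx ∧ dz ∧ dw
  d(-2*w*y + x*z + y*z) includes (∂/∂y)(-2*w*y + x*z + y*z) dy = (-2*w + z) dy, which multiplied by dx ∧ dw gives (2*w - z) dx ∧ dy ∧ dw
  d(-2*w*y + x*z + y*z) includes (∂/∂z)(-2*w*y + x*z + y*z) dz = (x + y) dz, which multiplied by dx ∧ dw gives (-x - y) dx ∧ dz ∧ dw
  d(-4*w^2 + 2*y*z) includes (∂/∂w)(-4*w^2 + 2*y*z) dw = (-8*w) dw, which multiplied by dy ∧ dz gives (-8*w) dy ∧ dz ∧ dw
  d(2*x^2 + y^2 + 2*z^2) includes (∂/∂x)(2*x^2 + y^2 + 2*z^2) dx = (4*x) dx, which multiplied by dz ∧ dw gives (4*x) dx ∧ dz ∧ dw
  d(2*x^2 + y^2 + 2*z^2) includes (∂/∂y)(2*x^2 + y^2 + 2*z^2) dy = (2*y) dy, which multiplied by dz ∧ dw gives (2*y) dy ∧ dz ∧ dw
Collecting like 3-forms: d(omega) = (2*w + y - z) dx ∧ dy ∧ dw + (2*w) dx ∧ dy ∧ dz + (3*x - 3*y + z) dx ∧ dz ∧ dw + (-8*w + 2*y) dy ∧ dz ∧ dw.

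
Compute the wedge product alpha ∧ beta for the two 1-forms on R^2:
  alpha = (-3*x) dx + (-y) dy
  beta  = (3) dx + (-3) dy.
alpha ∧ beta = (9*x + 3*y) dx ∧ dy

Distribute the wedge, using dx_i ∧ dx_j = -dx_j ∧ dx_i and dx_i ∧ dx_i = 0. For each pair (i, j) with i < j, the coefficient of dx_i ∧ dx_j in alpha ∧ beta is (alpha_i * beta_j - alpha_j * beta_i). Collecting: alpha ∧ beta = (9*x + 3*y) dx ∧ dy.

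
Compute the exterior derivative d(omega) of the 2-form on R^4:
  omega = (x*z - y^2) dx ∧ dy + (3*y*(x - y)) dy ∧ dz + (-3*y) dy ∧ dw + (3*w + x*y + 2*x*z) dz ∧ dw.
d(omega) = (x + 3*y) dx ∧ dy ∧ dz + (y + 2*z) dx ∧ dz ∧ dw + (x) dy ∧ dz ∧ dw

For a 2-form omega = sum_{i<j} g_{ij} dx_i ∧ dx_j, the exterior derivative is
  d(omega) = sum_{i<j} d(g_{ij}) ∧ dx_i ∧ dx_j = sum_{i<j, k} (∂g_{ij}/∂x_k) dx_k ∧ dx_i ∧ dx_j.
Expand each term, using dx_k ∧ dx_i ∧ dx_j = sgn(permutation) dx_{(a)} ∧ dx_{(b)} ∧ dx_{(c)} with (a < b < c) sorted:
  d(x*z - y^2) includes (∂/∂z)(x*z - y^2) dz = (x) dz, which multiplied by dx ∧ dy gives (x) dx ∧ dy ∧ dz
  d(3*y*(x - y)) includes (∂/∂x)(3*y*(x - y)) dx = (3*y) dx, which multiplied by dy ∧ dz gives (3*y) dx ∧ dy ∧ dz
  d(3*w + x*y + 2*x*z) includes (∂/∂x)(3*w + x*y + 2*x*z) dx = (y + 2*z) dx, which multiplied by dz ∧ dw gives (y + 2*z) dx ∧ dz ∧ dw
  d(3*w + x*y + 2*x*z) includes (∂/∂y)(3*w + x*y + 2*x*z) dy = (x) dy, which multiplied by dz ∧ dw gives (x) dy ∧ dz ∧ dw
Collecting like 3-forms: d(omega) = (x + 3*y) dx ∧ dy ∧ dz + (y + 2*z) dx ∧ dz ∧ dw + (x) dy ∧ dz ∧ dw.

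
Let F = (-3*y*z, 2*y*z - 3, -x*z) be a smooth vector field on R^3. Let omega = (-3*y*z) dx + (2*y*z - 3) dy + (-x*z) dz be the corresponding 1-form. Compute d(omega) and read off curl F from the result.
d(omega) = (-2*y) dy ∧ dz + (-3*y + z) dz ∧ dx + (3*z) dx ∧ dy; curl F = (-2*y, -3*y + z, 3*z)

d omega = sum_{i<j} (∂f_j/∂x_i - ∂f_i/∂x_j) dx_i ∧ dx_j. Under the identification (dy ∧ dz, dz ∧ dx, dx ∧ dy) ↔ (e_x, e_y, e_z), the coefficients are exactly the components of curl F. Compute:
  ∂R/∂y - ∂Q/∂z = (0) - (2*y) = -2*y
  ∂P/∂z - ∂R/∂x = (-3*y) - (-z) = -3*y + z
  ∂Q/∂x - ∂P/∂y = (0) - (-3*z) = 3*z.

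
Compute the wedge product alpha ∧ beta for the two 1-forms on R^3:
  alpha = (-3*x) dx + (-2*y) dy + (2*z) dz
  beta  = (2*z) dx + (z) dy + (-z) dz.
alpha ∧ beta = (z*(-3*x + 4*y)) dx ∧ dy + (z*(3*x - 4*z)) dx ∧ dz + (2*z*(y - z)) dy ∧ dz

Distribute the wedge, using dx_i ∧ dx_j = -dx_j ∧ dx_i and dx_i ∧ dx_i = 0. For each pair (i, j) with i < j, the coefficient of dx_i ∧ dx_j in alpha ∧ beta is (alpha_i * beta_j - alpha_j * beta_i). Collecting: alpha ∧ beta = (z*(-3*x + 4*y)) dx ∧ dy + (z*(3*x - 4*z)) dx ∧ dz + (2*z*(y - z)) dy ∧ dz.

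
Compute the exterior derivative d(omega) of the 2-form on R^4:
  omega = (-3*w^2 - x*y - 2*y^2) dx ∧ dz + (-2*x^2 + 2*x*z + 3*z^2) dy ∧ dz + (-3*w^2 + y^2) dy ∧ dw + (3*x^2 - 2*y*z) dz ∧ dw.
d(omega) = (-3*x + 4*y + 2*z) dx ∧ dy ∧ dz + (-6*w + 6*x) dx ∧ dz ∧ dw + (-2*z) dy ∧ dz ∧ dw

For a 2-form omega = sum_{i<j} g_{ij} dx_i ∧ dx_j, the exterior derivative is
  d(omega) = sum_{i<j} d(g_{ij}) ∧ dx_i ∧ dx_j = sum_{i<j, k} (∂g_{ij}/∂x_k) dx_k ∧ dx_i ∧ dx_j.
Expand each term, using dx_k ∧ dx_i ∧ dx_j = sgn(permutation) dx_{(a)} ∧ dx_{(b)} ∧ dx_{(c)} with (a < b < c) sorted:
  d(-3*w^2 - x*y - 2*y^2) includes (∂/∂y)(-3*w^2 - x*y - 2*y^2) dy = (-x - 4*y) dy, which multiplied by dx ∧ dz gives (x + 4*y) dx ∧ dy ∧ dz
  d(-3*w^2 - x*y - 2*y^2) includes (∂/∂w)(-3*w^2 - x*y - 2*y^2) dw = (-6*w) dw, which multiplied by dx ∧ dz gives (-6*w) dx ∧ dz ∧ dw
  d(-2*x^2 + 2*x*z + 3*z^2) includes (∂/∂x)(-2*x^2 + 2*x*z + 3*z^2) dx = (-4*x + 2*z) dx, which multiplied by dy ∧ dz gives (-4*x + 2*z) dx ∧ dy ∧ dz
  d(3*x^2 - 2*y*z) includes (∂/∂x)(3*x^2 - 2*y*z) dx = (6*x) dx, which multiplied by dz ∧ dw gives (6*x) dx ∧ dz ∧ dw
  d(3*x^2 - 2*y*z) includes (∂/∂y)(3*x^2 - 2*y*z) dy = (-2*z) dy, which multiplied by dz ∧ dw gives (-2*z) dy ∧ dz ∧ dw
Collecting like 3-forms: d(omega) = (-3*x + 4*y + 2*z) dx ∧ dy ∧ dz + (-6*w + 6*x) dx ∧ dz ∧ dw + (-2*z) dy ∧ dz ∧ dw.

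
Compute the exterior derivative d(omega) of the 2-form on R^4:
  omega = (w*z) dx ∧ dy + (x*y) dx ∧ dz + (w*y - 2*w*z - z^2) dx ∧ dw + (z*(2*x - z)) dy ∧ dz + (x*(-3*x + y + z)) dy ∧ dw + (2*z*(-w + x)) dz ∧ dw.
d(omega) = (w - x + 2*z) dx ∧ dy ∧ dz + (-w - 6*x + y + 2*z) dx ∧ dy ∧ dw + (2*w + 4*z) dx ∧ dz ∧ dw + (-x) dy ∧ dz ∧ dw

For a 2-form omega = sum_{i<j} g_{ij} dx_i ∧ dx_j, the exterior derivative is
  d(omega) = sum_{i<j} d(g_{ij}) ∧ dx_i ∧ dx_j = sum_{i<j, k} (∂g_{ij}/∂x_k) dx_k ∧ dx_i ∧ dx_j.
Expand each term, using dx_k ∧ dx_i ∧ dx_j = sgn(permutation) dx_{(a)} ∧ dx_{(b)} ∧ dx_{(c)} with (a < b < c) sorted:
  d(w*z) includes (∂/∂z)(w*z) dz = (w) dz, which multiplied by dx ∧ dy gives (w) dx ∧ dy ∧ dz
  d(w*z) includes (∂/∂w)(w*z) dw = (z) dw, which multiplied by dx ∧ dy gives (z) dx ∧ dy ∧ dw
  d(x*y) includes (∂/∂y)(x*y) dy = (x) dy, which multiplied by dx ∧ dz gives (-x) dx ∧ dy ∧ dz
  d(w*y - 2*w*z - z^2) includes (∂/∂y)(w*y - 2*w*z - z^2) dy = (w) dy, which multiplied by dx ∧ dw gives (-w) dx ∧ dy ∧ dw
  d(w*y - 2*w*z - z^2) includes (∂/∂z)(w*y - 2*w*z - z^2) dz = (-2*w - 2*z) dz, which multiplied by dx ∧ dw gives (2*w + 2*z) dx ∧ dz ∧ dw
  d(z*(2*x - z)) includes (∂/∂x)(z*(2*x - z)) dx = (2*z) dx, which multiplied by dy ∧ dz gives (2*z) dx ∧ dy ∧ dz
  d(x*(-3*x + y + z)) includes (∂/∂x)(x*(-3*x + y + z)) dx = (-6*x + y + z) dx, which multiplied by dy ∧ dw gives (-6*x + y + z) dx ∧ dy ∧ dw
  d(x*(-3*x + y + z)) includes (∂/∂z)(x*(-3*x + y + z)) dz = (x) dz, which multiplied by dy ∧ dw gives (-x) dy ∧ dz ∧ dw
  d(2*z*(-w + x)) includes (∂/∂x)(2*z*(-w + x)) dx = (2*z) dx, which multiplied by dz ∧ dw gives (2*z) dx ∧ dz ∧ dw
Collecting like 3-forms: d(omega) = (w - x + 2*z) dx ∧ dy ∧ dz + (-w - 6*x + y + 2*z) dx ∧ dy ∧ dw + (2*w + 4*z) dx ∧ dz ∧ dw + (-x) dy ∧ dz ∧ dw.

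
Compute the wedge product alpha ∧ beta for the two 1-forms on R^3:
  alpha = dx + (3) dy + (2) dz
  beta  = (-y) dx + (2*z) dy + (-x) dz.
alpha ∧ beta = (3*y + 2*z) dx ∧ dy + (-x + 2*y) dx ∧ dz + (-3*x - 4*z) dy ∧ dz

Distribute the wedge, using dx_i ∧ dx_j = -dx_j ∧ dx_i and dx_i ∧ dx_i = 0. For each pair (i, j) with i < j, the coefficient of dx_i ∧ dx_j in alpha ∧ beta is (alpha_i * beta_j - alpha_j * beta_i). Collecting: alpha ∧ beta = (3*y + 2*z) dx ∧ dy + (-x + 2*y) dx ∧ dz + (-3*x - 4*z) dy ∧ dz.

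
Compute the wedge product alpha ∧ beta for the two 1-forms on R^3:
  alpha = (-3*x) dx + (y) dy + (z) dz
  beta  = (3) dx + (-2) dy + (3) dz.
alpha ∧ beta = (6*x - 3*y) dx ∧ dy + (-9*x - 3*z) dx ∧ dz + (3*y + 2*z) dy ∧ dz

Distribute the wedge, using dx_i ∧ dx_j = -dx_j ∧ dx_i and dx_i ∧ dx_i = 0. For each pair (i, j) with i < j, the coefficient of dx_i ∧ dx_j in alpha ∧ beta is (alpha_i * beta_j - alpha_j * beta_i). Collecting: alpha ∧ beta = (6*x - 3*y) dx ∧ dy + (-9*x - 3*z) dx ∧ dz + (3*y + 2*z) dy ∧ dz.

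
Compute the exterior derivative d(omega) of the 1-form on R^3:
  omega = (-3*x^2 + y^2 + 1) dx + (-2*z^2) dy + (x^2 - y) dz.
d(omega) = (-2*y) dx ∧ dy + (2*x) dx ∧ dz + (4*z - 1) dy ∧ dz

For a 1-form omega = sum_i f_i dx_i, the exterior derivative is
  d(omega) = sum_{i < j} (∂f_j/∂x_i - ∂f_i/∂x_j) dx_i ∧ dx_j.
  coefficient of dx ∧ dy: ∂f_2/∂x - ∂f_1/∂y = ∂(-2*z^2)/∂x - ∂(-3*x^2 + y^2 + 1)/∂y = -2*y
  coefficient of dx ∧ dz: ∂f_3/∂x - ∂f_1/∂z = ∂(x^2 - y)/∂x - ∂(-3*x^2 + y^2 + 1)/∂z = 2*x
  coefficient of dy ∧ dz: ∂f_3/∂y - ∂f_2/∂z = ∂(x^2 - y)/∂y - ∂(-2*z^2)/∂z = 4*z - 1
Assembling: d(omega) = (-2*y) dx ∧ dy + (2*x) dx ∧ dz + (4*z - 1) dy ∧ dz.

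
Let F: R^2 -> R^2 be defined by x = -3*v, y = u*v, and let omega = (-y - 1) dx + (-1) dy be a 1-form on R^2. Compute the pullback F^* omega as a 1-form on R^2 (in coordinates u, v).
F^* omega = (-v) du + (3*u*v - u + 3) dv

Using F^*(f dg) = (f ∘ F) d(g ∘ F), substitute each coordinate x_i by F_i(u, v) in f_i, and replace dx_i by d F_i = (∂F_i/∂u) du + (∂F_i/∂v) dv.
  For the x component: f_1(F) = -u*v - 1; d F_1 = (0) du + (-3) dv
  For the y component: f_2(F) = -1; d F_2 = (v) du + (u) dv
Combining and collecting du, dv coefficients:
  coeff of du: -v
  coeff of dv: 3*u*v - u + 3
F^* omega = (-v) du + (3*u*v - u + 3) dv.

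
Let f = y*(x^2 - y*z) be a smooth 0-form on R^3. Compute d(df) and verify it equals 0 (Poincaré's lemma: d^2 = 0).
d(df) = 0

Step 1: df = sum_i (∂f/∂x_i) dx_i = (2*x*y) dx + (x^2 - 2*y*z) dy + (-y^2) dz.
Step 2: Apply d again. Using the 1-form formula, the coefficient of dx ∧ dy in d(df) is ∂^2 f/∂x ∂y - ∂^2 f/∂y ∂x = (2*x) - (2*x) = 0 (equality of mixed partials for smooth f).
Similarly for dx ∧ dz and dy ∧ dz — all coefficients vanish. So d(df) = 0.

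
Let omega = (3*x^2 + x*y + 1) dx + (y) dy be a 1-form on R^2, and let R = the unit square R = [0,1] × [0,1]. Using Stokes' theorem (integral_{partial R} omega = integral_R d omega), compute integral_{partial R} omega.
integral_(partial R) omega = -1/2

Stokes: integral_partial_R omega = integral_R d omega with d omega = (∂Q/∂x - ∂P/∂y) dx ∧ dy.
  ∂Q/∂x = 0
  ∂P/∂y = x
  integrand = ∂Q/∂x - ∂P/∂y = -x.
Integrating over R: integral_0^1 integral_0^1 (-x) dx dy = -1/2.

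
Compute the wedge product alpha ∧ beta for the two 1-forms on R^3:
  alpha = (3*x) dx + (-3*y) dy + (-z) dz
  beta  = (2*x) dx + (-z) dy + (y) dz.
alpha ∧ beta = (3*x*(2*y - z)) dx ∧ dy + (x*(3*y + 2*z)) dx ∧ dz + (-3*y^2 - z^2) dy ∧ dz

Distribute the wedge, using dx_i ∧ dx_j = -dx_j ∧ dx_i and dx_i ∧ dx_i = 0. For each pair (i, j) with i < j, the coefficient of dx_i ∧ dx_j in alpha ∧ beta is (alpha_i * beta_j - alpha_j * beta_i). Collecting: alpha ∧ beta = (3*x*(2*y - z)) dx ∧ dy + (x*(3*y + 2*z)) dx ∧ dz + (-3*y^2 - z^2) dy ∧ dz.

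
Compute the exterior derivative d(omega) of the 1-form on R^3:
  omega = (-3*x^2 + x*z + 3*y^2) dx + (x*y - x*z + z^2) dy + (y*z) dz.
d(omega) = (-5*y - z) dx ∧ dy + (-x) dx ∧ dz + (x - z) dy ∧ dz

For a 1-form omega = sum_i f_i dx_i, the exterior derivative is
  d(omega) = sum_{i < j} (∂f_j/∂x_i - ∂f_i/∂x_j) dx_i ∧ dx_j.
  coefficient of dx ∧ dy: ∂f_2/∂x - ∂f_1/∂y = ∂(x*y - x*z + z^2)/∂x - ∂(-3*x^2 + x*z + 3*y^2)/∂y = -5*y - z
  coefficient of dx ∧ dz: ∂f_3/∂x - ∂f_1/∂z = ∂(y*z)/∂x - ∂(-3*x^2 + x*z + 3*y^2)/∂z = -x
  coefficient of dy ∧ dz: ∂f_3/∂y - ∂f_2/∂z = ∂(y*z)/∂y - ∂(x*y - x*z + z^2)/∂z = x - z
Assembling: d(omega) = (-5*y - z) dx ∧ dy + (-x) dx ∧ dz + (x - z) dy ∧ dz.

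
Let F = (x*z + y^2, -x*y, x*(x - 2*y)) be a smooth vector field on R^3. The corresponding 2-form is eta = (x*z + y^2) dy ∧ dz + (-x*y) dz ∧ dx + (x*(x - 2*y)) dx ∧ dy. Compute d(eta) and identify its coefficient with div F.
d(eta) = (-x + z) dx ∧ dy ∧ dz; div F = -x + z

For a 2-form in R^3 of the form above, applying d gives a 3-form with coefficient ∂P/∂x + ∂Q/∂y + ∂R/∂z:
  ∂P/∂x = z
  ∂Q/∂y = -x
  ∂R/∂z = 0
Sum = -x + z, which is exactly div F.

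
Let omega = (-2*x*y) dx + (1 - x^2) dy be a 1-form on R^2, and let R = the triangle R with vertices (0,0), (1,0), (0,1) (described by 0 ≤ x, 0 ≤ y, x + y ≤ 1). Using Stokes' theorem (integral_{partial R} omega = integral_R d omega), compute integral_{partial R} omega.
integral_(partial R) omega = 0

Stokes: integral_partial_R omega = integral_R d omega with d omega = (∂Q/∂x - ∂P/∂y) dx ∧ dy.
  ∂Q/∂x = -2*x
  ∂P/∂y = -2*x
  integrand = ∂Q/∂x - ∂P/∂y = 0.
Integrating over R: integral_0^1 integral_0^{1-x} (0) dy dx = 0.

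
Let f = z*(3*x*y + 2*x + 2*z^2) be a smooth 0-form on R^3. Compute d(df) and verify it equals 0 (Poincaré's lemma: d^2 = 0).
d(df) = 0

Step 1: df = sum_i (∂f/∂x_i) dx_i = (z*(3*y + 2)) dx + (3*x*z) dy + (3*x*y + 2*x + 6*z^2) dz.
Step 2: Apply d again. Using the 1-form formula, the coefficient of dx ∧ dy in d(df) is ∂^2 f/∂x ∂y - ∂^2 f/∂y ∂x = (3*z) - (3*z) = 0 (equality of mixed partials for smooth f).
Similarly for dx ∧ dz and dy ∧ dz — all coefficients vanish. So d(df) = 0.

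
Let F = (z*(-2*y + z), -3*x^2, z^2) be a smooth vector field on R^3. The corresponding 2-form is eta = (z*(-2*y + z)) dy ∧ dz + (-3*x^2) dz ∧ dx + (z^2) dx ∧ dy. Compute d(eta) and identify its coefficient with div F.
d(eta) = (2*z) dx ∧ dy ∧ dz; div F = 2*z

For a 2-form in R^3 of the form above, applying d gives a 3-form with coefficient ∂P/∂x + ∂Q/∂y + ∂R/∂z:
  ∂P/∂x = 0
  ∂Q/∂y = 0
  ∂R/∂z = 2*z
Sum = 2*z, which is exactly div F.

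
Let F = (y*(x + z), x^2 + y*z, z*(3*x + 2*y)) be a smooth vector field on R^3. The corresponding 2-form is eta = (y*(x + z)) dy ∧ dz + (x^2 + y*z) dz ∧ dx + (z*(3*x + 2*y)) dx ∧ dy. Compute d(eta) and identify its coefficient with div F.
d(eta) = (3*x + 3*y + z) dx ∧ dy ∧ dz; div F = 3*x + 3*y + z

For a 2-form in R^3 of the form above, applying d gives a 3-form with coefficient ∂P/∂x + ∂Q/∂y + ∂R/∂z:
  ∂P/∂x = y
  ∂Q/∂y = z
  ∂R/∂z = 3*x + 2*y
Sum = 3*x + 3*y + z, which is exactly div F.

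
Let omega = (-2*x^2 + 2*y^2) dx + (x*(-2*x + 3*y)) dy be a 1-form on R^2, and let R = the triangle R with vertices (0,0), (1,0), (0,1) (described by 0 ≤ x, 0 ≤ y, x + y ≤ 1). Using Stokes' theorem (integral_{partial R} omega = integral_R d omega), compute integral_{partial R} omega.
integral_(partial R) omega = -5/6

Stokes: integral_partial_R omega = integral_R d omega with d omega = (∂Q/∂x - ∂P/∂y) dx ∧ dy.
  ∂Q/∂x = -4*x + 3*y
  ∂P/∂y = 4*y
  integrand = ∂Q/∂x - ∂P/∂y = -4*x - y.
Integrating over R: integral_0^1 integral_0^{1-x} (-4*x - y) dy dx = -5/6.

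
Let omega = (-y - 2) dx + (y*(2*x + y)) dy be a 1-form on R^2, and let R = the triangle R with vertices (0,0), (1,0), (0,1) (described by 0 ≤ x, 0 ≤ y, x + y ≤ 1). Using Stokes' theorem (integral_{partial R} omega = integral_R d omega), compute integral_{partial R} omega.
integral_(partial R) omega = 5/6

Stokes: integral_partial_R omega = integral_R d omega with d omega = (∂Q/∂x - ∂P/∂y) dx ∧ dy.
  ∂Q/∂x = 2*y
  ∂P/∂y = -1
  integrand = ∂Q/∂x - ∂P/∂y = 2*y + 1.
Integrating over R: integral_0^1 integral_0^{1-x} (2*y + 1) dy dx = 5/6.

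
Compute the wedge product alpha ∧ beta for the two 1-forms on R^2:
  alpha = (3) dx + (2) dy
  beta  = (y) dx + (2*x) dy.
alpha ∧ beta = (6*x - 2*y) dx ∧ dy

Distribute the wedge, using dx_i ∧ dx_j = -dx_j ∧ dx_i and dx_i ∧ dx_i = 0. For each pair (i, j) with i < j, the coefficient of dx_i ∧ dx_j in alpha ∧ beta is (alpha_i * beta_j - alpha_j * beta_i). Collecting: alpha ∧ beta = (6*x - 2*y) dx ∧ dy.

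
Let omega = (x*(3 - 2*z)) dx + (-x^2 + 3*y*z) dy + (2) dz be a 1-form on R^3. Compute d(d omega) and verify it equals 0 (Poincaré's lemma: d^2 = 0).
d(d omega) = 0

Step 1: d omega = sum_{i<j} (∂f_j/∂x_i - ∂f_i/∂x_j) dx_i ∧ dx_j:
  coeff of dx ∧ dy: -2*x
  coeff of dx ∧ dz: 2*x
  coeff of dy ∧ dz: -3*y
Step 2: Apply d again to each 2-form coefficient. The only possible 3-form in R^3 is dx ∧ dy ∧ dz, with coefficient
  ∂(coeff of dy∧dz)/∂x - ∂(coeff of dx∧dz)/∂y + ∂(coeff of dx∧dy)/∂z
  = ∂/∂x (-3*y) - ∂/∂y (2*x) + ∂/∂z (-2*x).
Each of these terms simplifies to sums of mixed partials that cancel in pairs. The result is 0 (by equality of mixed partials for smooth functions — Schwarz / Clairaut).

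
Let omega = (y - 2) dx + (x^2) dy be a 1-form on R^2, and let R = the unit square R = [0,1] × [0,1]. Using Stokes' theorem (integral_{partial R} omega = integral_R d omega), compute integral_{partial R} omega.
integral_(partial R) omega = 0

Stokes: integral_partial_R omega = integral_R d omega with d omega = (∂Q/∂x - ∂P/∂y) dx ∧ dy.
  ∂Q/∂x = 2*x
  ∂P/∂y = 1
  integrand = ∂Q/∂x - ∂P/∂y = 2*x - 1.
Integrating over R: integral_0^1 integral_0^1 (2*x - 1) dx dy = 0.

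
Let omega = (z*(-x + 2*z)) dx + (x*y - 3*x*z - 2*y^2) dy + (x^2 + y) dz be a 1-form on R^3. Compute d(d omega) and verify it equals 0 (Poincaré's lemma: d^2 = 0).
d(d omega) = 0

Step 1: d omega = sum_{i<j} (∂f_j/∂x_i - ∂f_i/∂x_j) dx_i ∧ dx_j:
  coeff of dx ∧ dy: y - 3*z
  coeff of dx ∧ dz: 3*x - 4*z
  coeff of dy ∧ dz: 3*x + 1
Step 2: Apply d again to each 2-form coefficient. The only possible 3-form in R^3 is dx ∧ dy ∧ dz, with coefficient
  ∂(coeff of dy∧dz)/∂x - ∂(coeff of dx∧dz)/∂y + ∂(coeff of dx∧dy)/∂z
  = ∂/∂x (3*x + 1) - ∂/∂y (3*x - 4*z) + ∂/∂z (y - 3*z).
Each of these terms simplifies to sums of mixed partials that cancel in pairs. The result is 0 (by equality of mixed partials for smooth functions — Schwarz / Clairaut).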